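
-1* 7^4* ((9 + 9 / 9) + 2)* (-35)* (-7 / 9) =-2352980 / 3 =-784326.67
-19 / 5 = -3.80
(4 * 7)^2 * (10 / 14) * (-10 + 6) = -2240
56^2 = 3136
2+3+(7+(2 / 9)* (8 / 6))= 332 / 27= 12.30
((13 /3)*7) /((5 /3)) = 91 /5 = 18.20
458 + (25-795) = -312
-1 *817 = -817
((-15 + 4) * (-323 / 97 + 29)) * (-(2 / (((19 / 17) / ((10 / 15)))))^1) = 620840 / 1843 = 336.86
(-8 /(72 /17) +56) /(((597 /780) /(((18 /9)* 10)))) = 2532400 /1791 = 1413.96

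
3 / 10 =0.30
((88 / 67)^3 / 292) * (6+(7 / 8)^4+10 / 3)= 162236921 / 2107747104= 0.08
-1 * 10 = -10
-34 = -34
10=10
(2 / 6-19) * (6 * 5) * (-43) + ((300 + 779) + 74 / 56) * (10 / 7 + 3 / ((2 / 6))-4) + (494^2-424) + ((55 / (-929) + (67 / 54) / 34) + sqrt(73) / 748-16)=sqrt(73) / 748 + 11475934545499 / 41788278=274620.91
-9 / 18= -1 / 2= -0.50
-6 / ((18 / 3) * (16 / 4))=-1 / 4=-0.25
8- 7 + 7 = 8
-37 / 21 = -1.76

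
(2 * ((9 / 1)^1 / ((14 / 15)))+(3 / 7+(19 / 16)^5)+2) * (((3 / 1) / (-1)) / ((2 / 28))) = -530148735 / 524288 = -1011.18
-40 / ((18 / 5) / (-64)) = 6400 / 9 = 711.11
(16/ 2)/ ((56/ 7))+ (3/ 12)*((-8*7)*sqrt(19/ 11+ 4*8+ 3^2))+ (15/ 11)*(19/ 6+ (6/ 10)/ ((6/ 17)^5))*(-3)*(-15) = 7305541/ 1056 - 14*sqrt(5170)/ 11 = 6826.61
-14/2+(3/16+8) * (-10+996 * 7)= 455955/8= 56994.38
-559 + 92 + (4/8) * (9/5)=-466.10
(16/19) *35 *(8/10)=448/19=23.58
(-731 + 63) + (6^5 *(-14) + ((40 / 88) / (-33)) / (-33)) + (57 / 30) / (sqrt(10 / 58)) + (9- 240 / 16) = -1312155697 / 11979 + 19 *sqrt(145) / 50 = -109533.42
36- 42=-6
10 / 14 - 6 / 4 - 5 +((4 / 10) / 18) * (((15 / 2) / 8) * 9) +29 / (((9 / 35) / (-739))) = -84015163 / 1008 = -83348.38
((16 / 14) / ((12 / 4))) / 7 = 8 / 147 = 0.05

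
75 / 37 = 2.03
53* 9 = 477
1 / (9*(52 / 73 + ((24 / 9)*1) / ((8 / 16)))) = 73 / 3972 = 0.02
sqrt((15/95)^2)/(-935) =-3/17765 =-0.00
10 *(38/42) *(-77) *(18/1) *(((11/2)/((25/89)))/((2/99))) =-60769467/5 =-12153893.40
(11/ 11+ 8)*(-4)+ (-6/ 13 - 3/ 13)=-36.69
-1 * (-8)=8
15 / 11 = 1.36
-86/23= -3.74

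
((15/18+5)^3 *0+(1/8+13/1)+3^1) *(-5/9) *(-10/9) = 1075/108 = 9.95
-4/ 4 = -1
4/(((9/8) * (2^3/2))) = 8/9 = 0.89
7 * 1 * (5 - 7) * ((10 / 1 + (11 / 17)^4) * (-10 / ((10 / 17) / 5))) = 59489570 / 4913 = 12108.60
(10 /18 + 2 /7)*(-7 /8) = -53 /72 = -0.74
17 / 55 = 0.31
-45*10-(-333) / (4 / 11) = 465.75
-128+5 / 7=-891 / 7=-127.29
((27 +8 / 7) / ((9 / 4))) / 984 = 197 / 15498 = 0.01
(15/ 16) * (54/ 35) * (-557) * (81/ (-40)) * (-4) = -3654477/ 560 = -6525.85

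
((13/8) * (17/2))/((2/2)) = 221/16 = 13.81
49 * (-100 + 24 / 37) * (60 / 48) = -225155 / 37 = -6085.27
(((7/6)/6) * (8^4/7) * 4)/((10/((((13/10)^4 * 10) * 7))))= 51181312/5625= 9098.90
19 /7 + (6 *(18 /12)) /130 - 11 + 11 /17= -117099 /15470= -7.57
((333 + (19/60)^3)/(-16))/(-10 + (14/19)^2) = 25968484099/11798784000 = 2.20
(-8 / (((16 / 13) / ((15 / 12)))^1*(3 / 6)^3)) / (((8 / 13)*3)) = -845 / 24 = -35.21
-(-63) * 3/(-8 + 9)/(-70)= -27/10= -2.70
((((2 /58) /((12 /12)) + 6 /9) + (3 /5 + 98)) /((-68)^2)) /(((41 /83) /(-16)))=-3585268 /5154315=-0.70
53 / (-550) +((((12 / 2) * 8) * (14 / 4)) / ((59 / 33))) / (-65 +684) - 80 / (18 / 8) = -6417673717 / 180778950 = -35.50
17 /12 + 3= 53 /12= 4.42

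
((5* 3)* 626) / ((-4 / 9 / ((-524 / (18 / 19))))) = 11685855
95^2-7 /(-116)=9025.06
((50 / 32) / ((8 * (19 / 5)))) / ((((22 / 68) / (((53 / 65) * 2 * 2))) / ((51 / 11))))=1148775 / 478192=2.40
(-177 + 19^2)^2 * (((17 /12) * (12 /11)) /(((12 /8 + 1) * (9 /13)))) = 14964352 /495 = 30231.01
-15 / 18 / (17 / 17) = -5 / 6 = -0.83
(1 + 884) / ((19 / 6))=5310 / 19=279.47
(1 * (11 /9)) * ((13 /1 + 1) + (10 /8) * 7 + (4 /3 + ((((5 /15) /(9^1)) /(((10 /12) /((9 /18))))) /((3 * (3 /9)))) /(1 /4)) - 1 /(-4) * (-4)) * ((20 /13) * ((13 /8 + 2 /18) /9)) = 5735125 /682344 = 8.41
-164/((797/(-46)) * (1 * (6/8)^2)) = 120704/7173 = 16.83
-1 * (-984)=984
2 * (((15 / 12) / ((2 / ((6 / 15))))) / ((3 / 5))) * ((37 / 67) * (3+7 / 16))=10175 / 6432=1.58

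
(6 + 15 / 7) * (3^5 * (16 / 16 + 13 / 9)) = 33858 / 7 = 4836.86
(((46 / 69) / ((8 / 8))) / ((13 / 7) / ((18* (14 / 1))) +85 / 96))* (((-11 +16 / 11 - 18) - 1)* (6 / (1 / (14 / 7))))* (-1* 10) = 354493440 / 138589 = 2557.88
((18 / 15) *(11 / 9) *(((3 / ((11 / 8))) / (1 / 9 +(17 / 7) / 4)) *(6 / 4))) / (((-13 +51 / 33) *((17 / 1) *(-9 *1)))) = 176 / 46155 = 0.00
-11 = -11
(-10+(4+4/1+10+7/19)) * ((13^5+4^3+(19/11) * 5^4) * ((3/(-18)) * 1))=-108565253/209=-519450.97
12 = 12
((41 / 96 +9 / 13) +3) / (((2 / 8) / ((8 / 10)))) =5141 / 390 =13.18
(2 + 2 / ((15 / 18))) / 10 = 11 / 25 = 0.44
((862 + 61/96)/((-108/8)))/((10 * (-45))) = 82813/583200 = 0.14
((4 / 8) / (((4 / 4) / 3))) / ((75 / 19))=19 / 50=0.38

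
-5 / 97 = -0.05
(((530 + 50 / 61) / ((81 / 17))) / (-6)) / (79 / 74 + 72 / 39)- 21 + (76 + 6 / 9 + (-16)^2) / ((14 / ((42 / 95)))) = -66577492093 / 3947142555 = -16.87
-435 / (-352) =435 / 352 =1.24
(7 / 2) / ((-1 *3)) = -1.17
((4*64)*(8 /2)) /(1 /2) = 2048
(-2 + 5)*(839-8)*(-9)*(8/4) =-44874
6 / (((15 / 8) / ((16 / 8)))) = 32 / 5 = 6.40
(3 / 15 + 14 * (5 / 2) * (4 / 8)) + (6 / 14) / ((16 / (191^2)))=557127 / 560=994.87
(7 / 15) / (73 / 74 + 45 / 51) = 8806 / 35265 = 0.25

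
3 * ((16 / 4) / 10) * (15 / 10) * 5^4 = 1125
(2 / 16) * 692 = 173 / 2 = 86.50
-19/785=-0.02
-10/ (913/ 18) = -180/ 913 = -0.20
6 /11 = 0.55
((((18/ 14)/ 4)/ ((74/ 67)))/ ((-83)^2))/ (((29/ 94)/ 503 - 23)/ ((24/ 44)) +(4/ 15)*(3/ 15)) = -356388075/ 355271041515446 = -0.00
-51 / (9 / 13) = -221 / 3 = -73.67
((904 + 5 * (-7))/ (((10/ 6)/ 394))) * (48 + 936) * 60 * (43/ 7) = 521533311552/ 7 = 74504758793.14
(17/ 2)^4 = 83521/ 16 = 5220.06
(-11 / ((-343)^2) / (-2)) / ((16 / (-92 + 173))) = 891 / 3764768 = 0.00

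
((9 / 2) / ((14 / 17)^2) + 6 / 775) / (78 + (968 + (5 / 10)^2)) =672709 / 105950250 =0.01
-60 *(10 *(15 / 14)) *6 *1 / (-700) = 270 / 49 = 5.51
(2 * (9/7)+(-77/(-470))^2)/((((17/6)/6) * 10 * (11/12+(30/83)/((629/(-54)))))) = 666271759302/1072430566375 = 0.62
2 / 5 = 0.40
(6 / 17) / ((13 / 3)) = 18 / 221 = 0.08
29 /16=1.81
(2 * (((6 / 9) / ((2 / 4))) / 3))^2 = 0.79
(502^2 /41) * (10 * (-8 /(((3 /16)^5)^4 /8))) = -194978651037545606747299313090560 /142958160441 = -1363886121897986284870.25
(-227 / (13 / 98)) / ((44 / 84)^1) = -467166 / 143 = -3266.90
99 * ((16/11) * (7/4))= 252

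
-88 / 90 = -44 / 45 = -0.98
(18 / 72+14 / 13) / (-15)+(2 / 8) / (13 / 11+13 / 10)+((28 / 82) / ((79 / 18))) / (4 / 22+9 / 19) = 317298061 / 2422836780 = 0.13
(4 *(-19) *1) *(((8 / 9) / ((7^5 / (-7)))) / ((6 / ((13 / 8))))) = 494 / 64827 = 0.01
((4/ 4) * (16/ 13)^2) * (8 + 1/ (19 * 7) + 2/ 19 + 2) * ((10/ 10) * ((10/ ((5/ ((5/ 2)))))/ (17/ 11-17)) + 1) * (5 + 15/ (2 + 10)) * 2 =49496000/ 382109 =129.53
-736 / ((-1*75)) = 736 / 75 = 9.81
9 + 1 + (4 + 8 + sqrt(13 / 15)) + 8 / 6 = sqrt(195) / 15 + 70 / 3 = 24.26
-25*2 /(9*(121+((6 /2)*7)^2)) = -25 /2529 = -0.01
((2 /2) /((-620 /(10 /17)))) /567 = -1 /597618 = -0.00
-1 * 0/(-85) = 0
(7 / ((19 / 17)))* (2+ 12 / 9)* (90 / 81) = 11900 / 513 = 23.20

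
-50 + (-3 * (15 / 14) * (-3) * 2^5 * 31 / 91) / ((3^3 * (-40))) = -31912 / 637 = -50.10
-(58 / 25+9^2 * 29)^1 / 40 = -58783 / 1000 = -58.78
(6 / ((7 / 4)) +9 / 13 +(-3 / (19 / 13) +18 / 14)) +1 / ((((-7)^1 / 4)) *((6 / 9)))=4317 / 1729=2.50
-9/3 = -3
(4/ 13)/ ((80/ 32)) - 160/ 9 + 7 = -6233/ 585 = -10.65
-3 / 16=-0.19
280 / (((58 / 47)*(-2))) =-3290 / 29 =-113.45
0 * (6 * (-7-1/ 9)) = 0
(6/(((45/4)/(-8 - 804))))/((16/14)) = -5684/15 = -378.93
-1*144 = -144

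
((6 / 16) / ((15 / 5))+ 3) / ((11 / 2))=25 / 44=0.57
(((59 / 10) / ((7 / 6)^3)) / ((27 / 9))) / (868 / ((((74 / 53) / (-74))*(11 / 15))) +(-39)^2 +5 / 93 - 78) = -0.00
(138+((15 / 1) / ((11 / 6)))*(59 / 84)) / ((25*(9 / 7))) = 7379 / 1650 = 4.47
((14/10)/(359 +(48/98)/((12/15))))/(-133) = -49/1673995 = -0.00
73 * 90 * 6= 39420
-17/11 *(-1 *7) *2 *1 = 238/11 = 21.64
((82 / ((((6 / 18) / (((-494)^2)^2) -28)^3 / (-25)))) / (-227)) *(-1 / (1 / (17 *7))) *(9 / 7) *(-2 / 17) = -210432840456305459676255452442084556800 / 28417580731938989444446318800651816971869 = -0.01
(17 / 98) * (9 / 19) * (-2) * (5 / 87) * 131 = -33405 / 26999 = -1.24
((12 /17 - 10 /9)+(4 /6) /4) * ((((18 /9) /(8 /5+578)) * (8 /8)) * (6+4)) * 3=-1825 /73899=-0.02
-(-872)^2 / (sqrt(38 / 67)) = -380192 * sqrt(2546) / 19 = -1009667.96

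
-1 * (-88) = 88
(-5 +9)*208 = 832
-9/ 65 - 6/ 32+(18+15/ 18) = 57743/ 3120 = 18.51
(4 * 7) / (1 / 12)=336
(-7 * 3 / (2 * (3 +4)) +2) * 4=2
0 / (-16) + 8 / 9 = 8 / 9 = 0.89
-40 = -40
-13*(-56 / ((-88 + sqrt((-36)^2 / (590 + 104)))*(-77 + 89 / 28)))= 1176*sqrt(694) / 17798195 + 5985056 / 53394585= 0.11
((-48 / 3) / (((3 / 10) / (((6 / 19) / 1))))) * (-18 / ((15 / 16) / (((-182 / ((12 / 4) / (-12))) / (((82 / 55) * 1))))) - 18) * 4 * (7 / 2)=1725346560 / 779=2214822.28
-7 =-7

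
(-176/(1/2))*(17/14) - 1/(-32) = -427.40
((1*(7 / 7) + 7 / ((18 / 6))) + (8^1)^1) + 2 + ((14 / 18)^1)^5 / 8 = 6315367 / 472392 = 13.37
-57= -57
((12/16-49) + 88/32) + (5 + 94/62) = -2417/62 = -38.98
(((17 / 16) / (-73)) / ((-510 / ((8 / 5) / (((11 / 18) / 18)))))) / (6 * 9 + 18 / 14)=21 / 863225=0.00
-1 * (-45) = 45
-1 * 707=-707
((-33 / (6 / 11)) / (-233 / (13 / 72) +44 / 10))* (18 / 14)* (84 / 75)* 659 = 9329463 / 208985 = 44.64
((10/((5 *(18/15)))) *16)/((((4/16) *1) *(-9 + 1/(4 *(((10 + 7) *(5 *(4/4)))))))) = -108800/9177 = -11.86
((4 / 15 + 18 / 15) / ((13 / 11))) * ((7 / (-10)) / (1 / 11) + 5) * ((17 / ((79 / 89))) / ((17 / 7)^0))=-1647657 / 25675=-64.17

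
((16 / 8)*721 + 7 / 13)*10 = 187530 / 13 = 14425.38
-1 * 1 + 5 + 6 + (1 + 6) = 17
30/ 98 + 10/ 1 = 505/ 49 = 10.31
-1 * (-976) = 976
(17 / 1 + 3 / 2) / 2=37 / 4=9.25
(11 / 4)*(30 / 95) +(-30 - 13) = -1601 / 38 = -42.13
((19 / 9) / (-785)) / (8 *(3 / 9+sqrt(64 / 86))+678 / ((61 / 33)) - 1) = -3360359399 / 460229710529625+2262368 *sqrt(86) / 153409903509875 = -0.00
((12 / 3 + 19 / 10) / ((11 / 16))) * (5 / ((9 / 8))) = 3776 / 99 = 38.14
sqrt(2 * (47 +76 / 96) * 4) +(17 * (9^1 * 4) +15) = 646.55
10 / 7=1.43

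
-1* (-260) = 260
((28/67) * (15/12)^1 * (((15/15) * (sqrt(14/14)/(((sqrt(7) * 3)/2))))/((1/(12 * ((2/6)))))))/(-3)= -40 * sqrt(7)/603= -0.18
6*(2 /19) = 12 /19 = 0.63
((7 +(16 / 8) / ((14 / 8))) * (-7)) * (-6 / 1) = 342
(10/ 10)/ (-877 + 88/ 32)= -4/ 3497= -0.00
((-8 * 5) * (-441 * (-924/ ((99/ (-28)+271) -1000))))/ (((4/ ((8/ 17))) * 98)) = 1034880/ 38743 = 26.71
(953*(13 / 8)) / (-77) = -12389 / 616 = -20.11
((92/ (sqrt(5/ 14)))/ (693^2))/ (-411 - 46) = -92 * sqrt(70)/ 1097368965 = -0.00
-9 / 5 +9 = 36 / 5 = 7.20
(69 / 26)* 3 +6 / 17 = 3675 / 442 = 8.31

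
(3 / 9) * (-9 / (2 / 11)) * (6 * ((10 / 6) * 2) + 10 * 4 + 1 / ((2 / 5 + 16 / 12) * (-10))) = -102861 / 104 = -989.05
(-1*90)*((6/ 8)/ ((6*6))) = -15/ 8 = -1.88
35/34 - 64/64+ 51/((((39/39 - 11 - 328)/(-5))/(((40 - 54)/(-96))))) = 12819/91936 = 0.14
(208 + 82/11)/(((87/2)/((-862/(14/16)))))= -10895680/2233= -4879.39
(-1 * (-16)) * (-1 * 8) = -128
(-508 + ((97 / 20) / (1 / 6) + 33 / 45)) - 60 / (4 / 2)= -3049 / 6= -508.17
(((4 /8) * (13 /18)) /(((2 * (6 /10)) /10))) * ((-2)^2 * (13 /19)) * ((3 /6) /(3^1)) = 4225 /3078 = 1.37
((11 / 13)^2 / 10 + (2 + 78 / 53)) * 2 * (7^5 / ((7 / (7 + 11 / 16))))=93727546479 / 716560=130802.09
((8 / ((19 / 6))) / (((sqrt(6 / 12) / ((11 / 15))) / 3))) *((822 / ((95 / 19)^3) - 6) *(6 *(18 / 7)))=4105728 *sqrt(2) / 83125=69.85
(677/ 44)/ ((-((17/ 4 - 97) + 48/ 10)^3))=1354000/ 59867373269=0.00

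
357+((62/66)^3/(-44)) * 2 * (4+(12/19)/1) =243641507/682803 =356.83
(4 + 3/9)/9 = 13/27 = 0.48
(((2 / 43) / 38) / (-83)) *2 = -2 / 67811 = -0.00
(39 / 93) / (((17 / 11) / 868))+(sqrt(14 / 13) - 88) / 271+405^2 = sqrt(182) / 3523+756746763 / 4607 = 164260.21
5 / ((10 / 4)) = 2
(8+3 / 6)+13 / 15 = 281 / 30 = 9.37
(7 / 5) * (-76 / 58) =-266 / 145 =-1.83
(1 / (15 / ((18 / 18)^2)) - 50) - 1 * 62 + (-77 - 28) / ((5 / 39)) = -13964 / 15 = -930.93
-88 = -88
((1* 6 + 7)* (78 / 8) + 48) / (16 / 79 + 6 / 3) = 18407 / 232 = 79.34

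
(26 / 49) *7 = 26 / 7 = 3.71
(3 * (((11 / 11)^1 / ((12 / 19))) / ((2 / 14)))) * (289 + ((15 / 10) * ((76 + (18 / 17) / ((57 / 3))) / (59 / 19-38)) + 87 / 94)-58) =10739983415 / 1412632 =7602.82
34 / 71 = 0.48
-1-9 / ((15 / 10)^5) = -59 / 27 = -2.19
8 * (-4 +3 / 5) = -136 / 5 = -27.20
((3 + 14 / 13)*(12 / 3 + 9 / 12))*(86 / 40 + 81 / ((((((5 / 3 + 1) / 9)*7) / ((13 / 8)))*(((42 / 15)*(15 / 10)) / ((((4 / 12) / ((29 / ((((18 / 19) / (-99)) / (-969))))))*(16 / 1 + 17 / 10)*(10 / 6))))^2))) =41.64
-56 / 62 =-28 / 31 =-0.90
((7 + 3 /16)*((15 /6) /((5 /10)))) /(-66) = -575 /1056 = -0.54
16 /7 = 2.29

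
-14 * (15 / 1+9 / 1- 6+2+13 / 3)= -1022 / 3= -340.67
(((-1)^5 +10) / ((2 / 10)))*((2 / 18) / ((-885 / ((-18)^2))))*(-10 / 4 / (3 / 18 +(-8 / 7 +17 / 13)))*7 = 1031940 / 10679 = 96.63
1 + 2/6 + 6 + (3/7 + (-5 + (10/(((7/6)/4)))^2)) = 173206/147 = 1178.27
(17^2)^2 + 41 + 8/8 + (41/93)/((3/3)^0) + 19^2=7804973/93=83924.44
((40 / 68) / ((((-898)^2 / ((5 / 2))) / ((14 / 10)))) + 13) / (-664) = -178215319 / 9102688352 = -0.02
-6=-6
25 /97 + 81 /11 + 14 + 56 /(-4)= 8132 /1067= 7.62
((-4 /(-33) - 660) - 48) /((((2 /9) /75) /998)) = -2622744000 /11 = -238431272.73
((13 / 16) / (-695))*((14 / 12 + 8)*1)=-143 / 13344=-0.01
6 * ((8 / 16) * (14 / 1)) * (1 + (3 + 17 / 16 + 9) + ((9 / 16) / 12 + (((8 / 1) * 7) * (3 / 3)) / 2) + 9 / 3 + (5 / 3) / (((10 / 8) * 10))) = 304031 / 160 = 1900.19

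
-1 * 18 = -18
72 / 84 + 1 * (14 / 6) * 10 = 24.19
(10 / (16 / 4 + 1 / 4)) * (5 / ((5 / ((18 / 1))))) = 720 / 17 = 42.35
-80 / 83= -0.96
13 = 13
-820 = -820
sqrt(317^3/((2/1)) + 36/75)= sqrt(1592750698)/10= 3990.93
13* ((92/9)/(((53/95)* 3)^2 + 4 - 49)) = -2698475/856899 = -3.15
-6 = -6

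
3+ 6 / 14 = 24 / 7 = 3.43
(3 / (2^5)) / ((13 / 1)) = 0.01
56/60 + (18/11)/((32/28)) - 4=-1079/660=-1.63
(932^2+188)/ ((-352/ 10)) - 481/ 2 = -1096597/ 44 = -24922.66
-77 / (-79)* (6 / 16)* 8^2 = 1848 / 79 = 23.39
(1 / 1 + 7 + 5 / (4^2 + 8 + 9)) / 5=269 / 165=1.63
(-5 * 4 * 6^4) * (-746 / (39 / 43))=21319532.31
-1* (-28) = 28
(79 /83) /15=79 /1245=0.06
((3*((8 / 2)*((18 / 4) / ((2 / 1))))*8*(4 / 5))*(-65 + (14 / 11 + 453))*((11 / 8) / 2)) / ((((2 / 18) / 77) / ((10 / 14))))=22891572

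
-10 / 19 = -0.53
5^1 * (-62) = -310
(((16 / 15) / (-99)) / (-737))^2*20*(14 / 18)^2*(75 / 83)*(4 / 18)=501760 / 966345081060249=0.00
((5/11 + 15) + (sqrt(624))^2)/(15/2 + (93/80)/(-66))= 1125440/13169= 85.46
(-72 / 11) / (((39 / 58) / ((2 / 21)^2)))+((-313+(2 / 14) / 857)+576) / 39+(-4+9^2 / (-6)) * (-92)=9708013468 / 6004999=1616.66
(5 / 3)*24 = 40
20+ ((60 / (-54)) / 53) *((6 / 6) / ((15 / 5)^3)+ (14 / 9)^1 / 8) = 515035 / 25758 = 20.00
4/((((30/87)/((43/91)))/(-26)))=-4988/35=-142.51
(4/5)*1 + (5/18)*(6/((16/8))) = 49/30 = 1.63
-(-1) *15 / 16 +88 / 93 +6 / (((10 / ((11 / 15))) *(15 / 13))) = 421303 / 186000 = 2.27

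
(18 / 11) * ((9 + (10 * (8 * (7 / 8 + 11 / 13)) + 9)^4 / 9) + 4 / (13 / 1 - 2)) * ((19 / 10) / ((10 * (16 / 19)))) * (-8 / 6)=-26258671046065069 / 1036764300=-25327522.41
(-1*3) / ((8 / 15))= -45 / 8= -5.62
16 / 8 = 2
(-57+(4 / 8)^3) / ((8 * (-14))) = 65 / 128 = 0.51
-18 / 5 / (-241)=18 / 1205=0.01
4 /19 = 0.21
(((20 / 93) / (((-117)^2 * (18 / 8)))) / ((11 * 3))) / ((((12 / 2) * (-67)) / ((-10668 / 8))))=17780 / 25332959223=0.00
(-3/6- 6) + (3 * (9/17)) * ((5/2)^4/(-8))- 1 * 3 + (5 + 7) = -11435/2176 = -5.26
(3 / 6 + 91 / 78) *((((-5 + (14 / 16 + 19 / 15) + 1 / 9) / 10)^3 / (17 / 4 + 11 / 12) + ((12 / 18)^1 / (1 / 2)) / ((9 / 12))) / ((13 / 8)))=427576638331 / 235029600000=1.82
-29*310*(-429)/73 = 3856710/73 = 52831.64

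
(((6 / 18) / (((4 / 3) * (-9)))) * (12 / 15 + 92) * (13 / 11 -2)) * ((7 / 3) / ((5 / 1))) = 812 / 825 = 0.98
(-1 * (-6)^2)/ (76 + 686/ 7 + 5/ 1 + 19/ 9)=-162/ 815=-0.20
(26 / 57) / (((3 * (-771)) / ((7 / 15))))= -182 / 1977615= -0.00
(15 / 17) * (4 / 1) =3.53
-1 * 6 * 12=-72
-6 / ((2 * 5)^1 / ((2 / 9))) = -2 / 15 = -0.13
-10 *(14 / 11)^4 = -384160 / 14641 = -26.24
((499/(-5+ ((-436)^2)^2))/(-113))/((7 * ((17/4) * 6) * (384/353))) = -176147/279894165362102592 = -0.00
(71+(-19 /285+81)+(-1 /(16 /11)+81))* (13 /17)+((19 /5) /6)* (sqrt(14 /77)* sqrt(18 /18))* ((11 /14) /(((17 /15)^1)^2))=285* sqrt(22) /8092+724607 /4080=177.76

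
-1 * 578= -578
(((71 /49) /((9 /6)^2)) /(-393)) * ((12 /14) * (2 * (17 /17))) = -1136 /404397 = -0.00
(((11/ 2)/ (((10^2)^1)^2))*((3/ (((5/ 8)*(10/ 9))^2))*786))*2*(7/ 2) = 7353423/ 390625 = 18.82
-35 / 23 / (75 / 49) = -343 / 345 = -0.99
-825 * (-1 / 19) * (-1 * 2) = -1650 / 19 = -86.84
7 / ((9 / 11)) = 77 / 9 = 8.56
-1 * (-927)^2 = -859329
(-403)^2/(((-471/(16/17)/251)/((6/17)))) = -1304469088/45373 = -28749.90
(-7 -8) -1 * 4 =-19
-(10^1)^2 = -100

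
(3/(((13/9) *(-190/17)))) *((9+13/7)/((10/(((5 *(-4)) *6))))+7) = 396117/17290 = 22.91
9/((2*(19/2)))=9/19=0.47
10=10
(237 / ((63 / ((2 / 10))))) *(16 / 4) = 316 / 105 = 3.01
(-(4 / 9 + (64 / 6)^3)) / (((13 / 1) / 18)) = -65560 / 39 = -1681.03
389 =389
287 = 287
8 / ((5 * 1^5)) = 8 / 5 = 1.60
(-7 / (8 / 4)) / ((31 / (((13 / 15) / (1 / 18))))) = -273 / 155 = -1.76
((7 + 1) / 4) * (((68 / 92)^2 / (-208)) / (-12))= 289 / 660192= 0.00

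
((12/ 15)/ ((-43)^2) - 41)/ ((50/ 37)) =-14024517/ 462250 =-30.34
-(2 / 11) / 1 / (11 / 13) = -26 / 121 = -0.21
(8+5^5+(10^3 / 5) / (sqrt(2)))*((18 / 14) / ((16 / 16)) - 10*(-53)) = 371900*sqrt(2) / 7+11651627 / 7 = 1739653.29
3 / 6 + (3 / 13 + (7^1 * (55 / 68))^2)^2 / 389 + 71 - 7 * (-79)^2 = -61303621146376439 / 1405633039616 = -43612.82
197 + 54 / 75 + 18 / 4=10111 / 50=202.22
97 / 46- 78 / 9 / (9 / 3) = -323 / 414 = -0.78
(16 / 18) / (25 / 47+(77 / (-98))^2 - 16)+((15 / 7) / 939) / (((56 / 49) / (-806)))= -2573226067 / 1541518740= -1.67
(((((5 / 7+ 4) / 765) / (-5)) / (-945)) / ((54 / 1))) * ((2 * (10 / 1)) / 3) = 22 / 136632825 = 0.00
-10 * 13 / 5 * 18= -468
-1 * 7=-7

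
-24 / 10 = -12 / 5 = -2.40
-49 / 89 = -0.55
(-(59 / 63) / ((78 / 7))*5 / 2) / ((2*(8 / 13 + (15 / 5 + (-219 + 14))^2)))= -59 / 22915872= -0.00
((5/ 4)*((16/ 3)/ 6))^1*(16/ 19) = 160/ 171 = 0.94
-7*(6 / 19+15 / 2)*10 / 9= -1155 / 19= -60.79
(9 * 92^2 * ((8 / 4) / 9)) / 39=16928 / 39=434.05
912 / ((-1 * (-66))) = 152 / 11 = 13.82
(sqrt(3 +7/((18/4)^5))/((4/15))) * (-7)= -35 * sqrt(177371)/324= -45.50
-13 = -13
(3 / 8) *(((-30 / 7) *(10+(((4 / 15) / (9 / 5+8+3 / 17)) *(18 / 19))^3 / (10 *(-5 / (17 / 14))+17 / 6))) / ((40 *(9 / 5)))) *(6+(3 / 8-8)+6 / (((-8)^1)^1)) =798741417868595 / 1506678612038656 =0.53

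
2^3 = 8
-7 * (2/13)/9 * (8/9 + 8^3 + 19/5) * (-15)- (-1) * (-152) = 272162/351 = 775.39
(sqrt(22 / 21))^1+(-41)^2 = sqrt(462) / 21+1681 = 1682.02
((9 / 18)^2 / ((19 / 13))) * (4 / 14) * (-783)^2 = 7970157 / 266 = 29963.00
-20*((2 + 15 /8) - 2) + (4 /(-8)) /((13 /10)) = -985 /26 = -37.88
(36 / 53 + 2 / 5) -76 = -19854 / 265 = -74.92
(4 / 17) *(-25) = -100 / 17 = -5.88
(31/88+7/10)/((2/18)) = 9.47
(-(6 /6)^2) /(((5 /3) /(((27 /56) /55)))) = -81 /15400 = -0.01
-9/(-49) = 9/49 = 0.18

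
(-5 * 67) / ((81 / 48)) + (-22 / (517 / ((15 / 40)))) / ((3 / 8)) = -251974 / 1269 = -198.56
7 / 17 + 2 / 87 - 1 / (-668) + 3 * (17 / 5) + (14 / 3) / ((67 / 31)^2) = 86004269841 / 7391677180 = 11.64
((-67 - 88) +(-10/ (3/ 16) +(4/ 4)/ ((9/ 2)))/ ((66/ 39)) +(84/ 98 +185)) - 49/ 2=-34687/ 1386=-25.03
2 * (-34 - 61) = -190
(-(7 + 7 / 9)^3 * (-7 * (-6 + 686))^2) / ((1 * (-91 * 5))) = 222044480000 / 9477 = 23429828.00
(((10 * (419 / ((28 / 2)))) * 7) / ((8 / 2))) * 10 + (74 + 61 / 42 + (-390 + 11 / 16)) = 1654343 / 336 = 4923.64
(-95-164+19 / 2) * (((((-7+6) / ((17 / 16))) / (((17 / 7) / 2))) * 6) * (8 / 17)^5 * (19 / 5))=208772530176 / 2051693365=101.76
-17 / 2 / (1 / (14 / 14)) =-17 / 2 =-8.50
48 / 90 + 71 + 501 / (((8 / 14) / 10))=265171 / 30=8839.03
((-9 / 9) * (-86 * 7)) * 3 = 1806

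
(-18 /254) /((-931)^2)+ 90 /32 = 4953538971 /1761258352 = 2.81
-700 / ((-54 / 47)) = 16450 / 27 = 609.26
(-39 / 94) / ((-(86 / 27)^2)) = 28431 / 695224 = 0.04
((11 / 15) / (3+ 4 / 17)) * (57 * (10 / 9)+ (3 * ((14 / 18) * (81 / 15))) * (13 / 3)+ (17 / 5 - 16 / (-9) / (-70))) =649604 / 23625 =27.50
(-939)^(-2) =1 / 881721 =0.00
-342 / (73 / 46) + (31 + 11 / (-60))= -808943 / 4380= -184.69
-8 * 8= -64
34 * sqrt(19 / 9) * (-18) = -204 * sqrt(19) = -889.22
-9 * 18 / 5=-162 / 5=-32.40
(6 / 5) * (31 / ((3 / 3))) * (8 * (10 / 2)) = 1488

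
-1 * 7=-7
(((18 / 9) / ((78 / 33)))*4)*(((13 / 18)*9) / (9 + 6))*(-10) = -44 / 3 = -14.67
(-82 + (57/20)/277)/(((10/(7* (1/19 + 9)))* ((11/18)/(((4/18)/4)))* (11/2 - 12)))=12429193/1710475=7.27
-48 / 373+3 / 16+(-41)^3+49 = -411027745 / 5968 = -68871.94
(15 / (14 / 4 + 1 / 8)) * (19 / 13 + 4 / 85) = 40008 / 6409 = 6.24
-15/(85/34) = -6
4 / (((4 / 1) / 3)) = 3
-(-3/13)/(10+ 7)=3/221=0.01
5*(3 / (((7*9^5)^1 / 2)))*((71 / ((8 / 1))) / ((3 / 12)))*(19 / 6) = 6745 / 826686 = 0.01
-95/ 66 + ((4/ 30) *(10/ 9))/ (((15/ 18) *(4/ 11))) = -941/ 990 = -0.95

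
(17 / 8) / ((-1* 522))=-0.00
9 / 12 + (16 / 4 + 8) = 51 / 4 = 12.75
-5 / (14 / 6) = -15 / 7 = -2.14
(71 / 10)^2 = 5041 / 100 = 50.41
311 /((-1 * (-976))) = 311 /976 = 0.32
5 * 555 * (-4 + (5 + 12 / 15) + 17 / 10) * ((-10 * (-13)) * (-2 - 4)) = -7575750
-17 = -17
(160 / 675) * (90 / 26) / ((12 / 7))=56 / 117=0.48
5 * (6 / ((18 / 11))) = 55 / 3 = 18.33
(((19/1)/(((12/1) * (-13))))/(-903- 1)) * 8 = 19/17628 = 0.00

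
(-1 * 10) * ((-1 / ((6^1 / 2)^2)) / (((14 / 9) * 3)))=5 / 21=0.24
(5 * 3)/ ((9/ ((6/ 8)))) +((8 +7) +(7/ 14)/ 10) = 163/ 10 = 16.30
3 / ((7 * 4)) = 3 / 28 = 0.11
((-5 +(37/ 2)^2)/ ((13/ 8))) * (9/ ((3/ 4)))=32376/ 13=2490.46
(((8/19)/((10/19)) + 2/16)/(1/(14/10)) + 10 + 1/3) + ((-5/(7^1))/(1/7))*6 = -11023/600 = -18.37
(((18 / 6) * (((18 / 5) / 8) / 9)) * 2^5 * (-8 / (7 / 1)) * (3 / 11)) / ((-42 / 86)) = 8256 / 2695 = 3.06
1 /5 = 0.20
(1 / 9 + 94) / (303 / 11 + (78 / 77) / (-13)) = 65219 / 19035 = 3.43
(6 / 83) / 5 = 0.01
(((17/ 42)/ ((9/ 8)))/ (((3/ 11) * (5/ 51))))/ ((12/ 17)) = 54043/ 2835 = 19.06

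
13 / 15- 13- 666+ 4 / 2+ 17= -9887 / 15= -659.13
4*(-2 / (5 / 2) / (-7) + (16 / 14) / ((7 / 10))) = 1712 / 245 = 6.99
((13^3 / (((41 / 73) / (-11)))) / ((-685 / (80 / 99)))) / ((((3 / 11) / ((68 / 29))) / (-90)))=-19194398080 / 488679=-39278.13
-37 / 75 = -0.49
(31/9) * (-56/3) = -1736/27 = -64.30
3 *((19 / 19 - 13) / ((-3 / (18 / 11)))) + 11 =337 / 11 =30.64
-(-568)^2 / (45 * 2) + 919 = -119957 / 45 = -2665.71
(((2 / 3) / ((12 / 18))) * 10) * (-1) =-10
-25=-25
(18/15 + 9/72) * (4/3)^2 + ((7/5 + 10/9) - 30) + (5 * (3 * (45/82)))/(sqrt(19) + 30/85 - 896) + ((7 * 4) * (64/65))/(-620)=-482388066920026/19152270704775 - 13005 * sqrt(19)/1267313198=-25.19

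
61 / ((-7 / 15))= -915 / 7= -130.71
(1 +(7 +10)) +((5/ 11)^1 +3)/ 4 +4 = 503/ 22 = 22.86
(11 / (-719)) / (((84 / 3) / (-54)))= 297 / 10066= 0.03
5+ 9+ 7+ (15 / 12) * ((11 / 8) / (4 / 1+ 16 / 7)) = 2723 / 128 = 21.27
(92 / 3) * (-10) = -920 / 3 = -306.67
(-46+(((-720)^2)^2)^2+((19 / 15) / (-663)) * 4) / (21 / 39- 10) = -718232013559037951999542454 / 94095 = -7633051847165502439019.53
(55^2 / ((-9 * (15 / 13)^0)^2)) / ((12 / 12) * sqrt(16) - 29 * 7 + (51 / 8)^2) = -38720 / 164187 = -0.24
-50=-50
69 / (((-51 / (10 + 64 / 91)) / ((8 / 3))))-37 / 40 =-7340357 / 185640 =-39.54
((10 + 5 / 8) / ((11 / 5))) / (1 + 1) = 2.41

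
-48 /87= -16 /29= -0.55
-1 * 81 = -81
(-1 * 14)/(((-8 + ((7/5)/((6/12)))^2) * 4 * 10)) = 35/16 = 2.19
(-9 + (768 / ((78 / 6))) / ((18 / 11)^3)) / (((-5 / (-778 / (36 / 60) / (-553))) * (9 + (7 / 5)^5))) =-2459209375 / 16819912278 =-0.15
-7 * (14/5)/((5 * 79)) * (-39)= 3822/1975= 1.94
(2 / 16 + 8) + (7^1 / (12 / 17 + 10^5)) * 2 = 8.13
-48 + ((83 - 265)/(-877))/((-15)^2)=-9471418/197325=-48.00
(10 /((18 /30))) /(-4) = -25 /6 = -4.17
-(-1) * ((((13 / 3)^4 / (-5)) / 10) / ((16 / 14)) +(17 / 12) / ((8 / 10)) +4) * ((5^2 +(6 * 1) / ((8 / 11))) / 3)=-215327 / 48600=-4.43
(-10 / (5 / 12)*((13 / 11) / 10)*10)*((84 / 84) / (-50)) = 156 / 275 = 0.57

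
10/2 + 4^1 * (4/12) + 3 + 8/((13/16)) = 748/39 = 19.18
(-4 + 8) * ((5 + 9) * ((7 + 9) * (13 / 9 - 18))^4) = 1808893637820416 / 6561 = 275703953333.40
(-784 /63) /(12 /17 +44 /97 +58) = -92344 /438993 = -0.21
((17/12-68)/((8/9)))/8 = -2397/256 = -9.36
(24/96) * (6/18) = 1/12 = 0.08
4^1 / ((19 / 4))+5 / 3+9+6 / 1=998 / 57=17.51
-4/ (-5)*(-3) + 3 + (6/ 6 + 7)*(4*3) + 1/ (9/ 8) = 97.49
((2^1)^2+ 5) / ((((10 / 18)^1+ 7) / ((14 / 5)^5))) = 10890936 / 53125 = 205.01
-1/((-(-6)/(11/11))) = -1/6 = -0.17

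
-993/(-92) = 10.79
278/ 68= 139/ 34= 4.09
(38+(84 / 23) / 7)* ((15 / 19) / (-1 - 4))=-2658 / 437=-6.08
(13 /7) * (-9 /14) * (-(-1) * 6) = -351 /49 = -7.16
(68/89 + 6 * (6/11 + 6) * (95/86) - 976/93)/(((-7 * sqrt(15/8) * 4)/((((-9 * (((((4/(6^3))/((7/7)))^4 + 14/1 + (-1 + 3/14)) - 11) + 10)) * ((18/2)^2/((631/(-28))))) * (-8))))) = 19156546968132580 * sqrt(30)/37819020644559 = 2774.39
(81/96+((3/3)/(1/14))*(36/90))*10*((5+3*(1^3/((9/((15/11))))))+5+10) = 231975/176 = 1318.04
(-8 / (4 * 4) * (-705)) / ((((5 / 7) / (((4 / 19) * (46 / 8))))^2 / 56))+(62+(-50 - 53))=102262103 / 1805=56654.90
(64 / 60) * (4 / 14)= 32 / 105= 0.30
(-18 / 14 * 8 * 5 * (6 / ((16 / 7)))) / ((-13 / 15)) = 2025 / 13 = 155.77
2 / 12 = 1 / 6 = 0.17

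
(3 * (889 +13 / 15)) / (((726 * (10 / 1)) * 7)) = 3337 / 63525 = 0.05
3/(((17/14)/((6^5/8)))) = 40824/17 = 2401.41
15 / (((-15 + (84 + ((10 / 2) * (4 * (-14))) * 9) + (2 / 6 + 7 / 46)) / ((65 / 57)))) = -44850 / 6425249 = -0.01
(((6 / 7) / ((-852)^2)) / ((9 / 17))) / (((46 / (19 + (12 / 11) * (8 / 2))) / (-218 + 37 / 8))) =-2485961 / 10284607872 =-0.00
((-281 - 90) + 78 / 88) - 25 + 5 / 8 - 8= -402.49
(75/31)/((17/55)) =7.83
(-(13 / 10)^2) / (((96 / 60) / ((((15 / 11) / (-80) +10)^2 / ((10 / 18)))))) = -4695401529 / 24780800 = -189.48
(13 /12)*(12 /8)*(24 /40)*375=2925 /8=365.62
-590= -590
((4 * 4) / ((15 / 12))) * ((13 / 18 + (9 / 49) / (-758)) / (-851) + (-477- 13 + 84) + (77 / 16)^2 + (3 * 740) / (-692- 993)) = -4713975629978159 / 958665847860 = -4917.22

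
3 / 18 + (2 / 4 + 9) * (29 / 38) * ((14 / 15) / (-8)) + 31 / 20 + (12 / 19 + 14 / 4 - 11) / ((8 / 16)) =-58669 / 4560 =-12.87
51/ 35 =1.46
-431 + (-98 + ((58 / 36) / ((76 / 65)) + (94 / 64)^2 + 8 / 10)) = -459354569 / 875520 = -524.66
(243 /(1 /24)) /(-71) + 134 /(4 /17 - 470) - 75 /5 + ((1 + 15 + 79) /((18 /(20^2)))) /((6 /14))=12320047690 /2551527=4828.50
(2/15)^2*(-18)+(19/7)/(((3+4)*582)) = -227669/712950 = -0.32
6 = 6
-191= -191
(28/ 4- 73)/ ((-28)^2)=-33/ 392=-0.08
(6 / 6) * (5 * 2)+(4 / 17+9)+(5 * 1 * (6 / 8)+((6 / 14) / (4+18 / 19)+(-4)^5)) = -22392763 / 22372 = -1000.93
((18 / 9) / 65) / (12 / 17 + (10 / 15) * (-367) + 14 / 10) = -102 / 804089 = -0.00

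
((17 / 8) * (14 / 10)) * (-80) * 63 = -14994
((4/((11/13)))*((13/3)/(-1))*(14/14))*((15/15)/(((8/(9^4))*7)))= -2400.02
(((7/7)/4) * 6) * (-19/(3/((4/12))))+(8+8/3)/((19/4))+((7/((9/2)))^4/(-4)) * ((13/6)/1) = -3061093/747954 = -4.09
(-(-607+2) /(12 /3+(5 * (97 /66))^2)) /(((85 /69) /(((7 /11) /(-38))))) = -11571714 /81605627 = -0.14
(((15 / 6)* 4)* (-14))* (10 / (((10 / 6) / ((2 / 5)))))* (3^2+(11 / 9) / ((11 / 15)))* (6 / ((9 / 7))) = -50176 / 3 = -16725.33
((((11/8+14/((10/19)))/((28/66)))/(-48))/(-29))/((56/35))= 12309/415744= 0.03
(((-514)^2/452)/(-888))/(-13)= 66049/1304472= 0.05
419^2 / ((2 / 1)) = 175561 / 2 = 87780.50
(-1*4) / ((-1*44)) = 1 / 11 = 0.09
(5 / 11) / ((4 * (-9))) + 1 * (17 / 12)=139 / 99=1.40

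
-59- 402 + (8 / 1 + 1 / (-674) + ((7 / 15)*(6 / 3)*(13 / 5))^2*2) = -1672790723 / 3791250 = -441.22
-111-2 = -113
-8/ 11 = -0.73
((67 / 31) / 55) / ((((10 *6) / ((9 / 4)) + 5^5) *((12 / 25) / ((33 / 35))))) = 201 / 8206940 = 0.00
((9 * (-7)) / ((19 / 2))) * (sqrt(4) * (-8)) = 2016 / 19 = 106.11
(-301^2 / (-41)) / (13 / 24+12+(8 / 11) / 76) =454454616 / 2581237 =176.06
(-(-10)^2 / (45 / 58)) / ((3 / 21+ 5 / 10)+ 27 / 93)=-100688 / 729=-138.12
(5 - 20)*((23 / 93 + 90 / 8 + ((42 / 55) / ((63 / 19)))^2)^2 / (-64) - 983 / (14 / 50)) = 17935374120053761927 / 340381464192000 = 52691.98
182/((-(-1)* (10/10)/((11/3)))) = 2002/3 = 667.33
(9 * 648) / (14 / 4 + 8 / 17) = 7344 / 5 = 1468.80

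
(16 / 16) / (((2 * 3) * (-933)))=-1 / 5598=-0.00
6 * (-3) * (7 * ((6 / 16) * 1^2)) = -189 / 4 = -47.25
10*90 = 900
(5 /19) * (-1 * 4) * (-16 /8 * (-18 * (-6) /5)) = 864 /19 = 45.47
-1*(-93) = 93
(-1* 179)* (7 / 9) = -1253 / 9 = -139.22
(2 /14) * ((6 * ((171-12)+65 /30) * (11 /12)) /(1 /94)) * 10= 2499695 /21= 119033.10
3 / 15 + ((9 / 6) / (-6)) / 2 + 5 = 203 / 40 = 5.08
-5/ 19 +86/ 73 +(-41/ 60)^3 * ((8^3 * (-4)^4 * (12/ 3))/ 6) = -391537828367/ 14043375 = -27880.61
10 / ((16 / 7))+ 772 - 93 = 5467 / 8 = 683.38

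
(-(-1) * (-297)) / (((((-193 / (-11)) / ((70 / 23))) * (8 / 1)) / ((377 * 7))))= -301756455 / 17756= -16994.62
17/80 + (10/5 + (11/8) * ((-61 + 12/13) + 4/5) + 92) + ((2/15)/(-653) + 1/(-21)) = 60178421/4753840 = 12.66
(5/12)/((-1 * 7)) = -5/84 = -0.06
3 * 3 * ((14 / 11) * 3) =378 / 11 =34.36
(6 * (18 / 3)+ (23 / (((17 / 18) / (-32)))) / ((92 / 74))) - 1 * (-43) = -9313 / 17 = -547.82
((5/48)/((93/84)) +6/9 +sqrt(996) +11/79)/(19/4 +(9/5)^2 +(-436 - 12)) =-200 * sqrt(249)/44001 - 661225/323275347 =-0.07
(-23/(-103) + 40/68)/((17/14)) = 19894/29767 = 0.67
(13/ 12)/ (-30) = -13/ 360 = -0.04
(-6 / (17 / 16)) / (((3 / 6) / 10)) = -1920 / 17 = -112.94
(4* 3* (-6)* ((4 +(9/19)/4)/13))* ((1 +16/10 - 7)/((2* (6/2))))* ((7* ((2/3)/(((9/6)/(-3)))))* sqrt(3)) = -192808* sqrt(3)/1235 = -270.41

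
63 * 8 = 504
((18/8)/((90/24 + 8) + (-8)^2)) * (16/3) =16/101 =0.16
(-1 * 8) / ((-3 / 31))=248 / 3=82.67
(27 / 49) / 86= 27 / 4214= 0.01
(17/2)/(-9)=-17/18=-0.94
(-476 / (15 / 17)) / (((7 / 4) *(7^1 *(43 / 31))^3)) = -137753584 / 409063515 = -0.34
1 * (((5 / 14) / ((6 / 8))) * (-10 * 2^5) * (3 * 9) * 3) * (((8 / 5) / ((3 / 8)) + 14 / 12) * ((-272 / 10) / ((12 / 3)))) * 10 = 31921920 / 7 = 4560274.29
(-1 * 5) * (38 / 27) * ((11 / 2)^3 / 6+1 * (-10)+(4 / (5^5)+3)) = -59081773 / 405000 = -145.88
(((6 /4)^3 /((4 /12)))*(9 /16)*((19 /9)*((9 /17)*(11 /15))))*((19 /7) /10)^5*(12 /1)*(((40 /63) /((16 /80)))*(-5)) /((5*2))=-41917879971 /320005280000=-0.13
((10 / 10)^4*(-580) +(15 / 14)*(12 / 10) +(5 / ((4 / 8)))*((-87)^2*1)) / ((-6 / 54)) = -4732011 / 7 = -676001.57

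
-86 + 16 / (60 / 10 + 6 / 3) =-84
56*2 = 112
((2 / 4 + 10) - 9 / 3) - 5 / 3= 35 / 6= 5.83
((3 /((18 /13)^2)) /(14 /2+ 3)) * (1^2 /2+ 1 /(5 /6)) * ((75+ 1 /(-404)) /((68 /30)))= 5120531 /581760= 8.80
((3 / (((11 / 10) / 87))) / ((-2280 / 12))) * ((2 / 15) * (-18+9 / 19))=57942 / 19855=2.92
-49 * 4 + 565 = 369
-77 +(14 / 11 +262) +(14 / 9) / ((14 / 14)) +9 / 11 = 18676 / 99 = 188.65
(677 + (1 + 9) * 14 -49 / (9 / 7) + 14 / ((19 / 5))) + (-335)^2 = 19324295 / 171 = 113007.57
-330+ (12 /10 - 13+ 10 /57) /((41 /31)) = -3958753 /11685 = -338.79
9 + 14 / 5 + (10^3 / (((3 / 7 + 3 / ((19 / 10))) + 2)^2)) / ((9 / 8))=858411259 / 12784005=67.15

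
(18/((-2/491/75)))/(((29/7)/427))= -990629325/29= -34159631.90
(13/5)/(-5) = -13/25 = -0.52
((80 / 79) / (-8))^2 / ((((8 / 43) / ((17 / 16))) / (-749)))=-13687975 / 199712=-68.54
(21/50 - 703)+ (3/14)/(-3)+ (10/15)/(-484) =-89272039/127050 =-702.65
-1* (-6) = 6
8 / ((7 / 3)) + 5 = 59 / 7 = 8.43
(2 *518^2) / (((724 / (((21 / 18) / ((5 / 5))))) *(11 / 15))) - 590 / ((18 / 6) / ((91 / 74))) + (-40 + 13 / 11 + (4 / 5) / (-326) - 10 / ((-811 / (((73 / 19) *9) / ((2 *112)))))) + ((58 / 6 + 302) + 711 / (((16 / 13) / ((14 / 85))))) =6898077673588816661 / 5284370345709840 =1305.37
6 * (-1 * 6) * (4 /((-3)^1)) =48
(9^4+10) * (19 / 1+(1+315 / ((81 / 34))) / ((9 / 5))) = 49505914 / 81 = 611184.12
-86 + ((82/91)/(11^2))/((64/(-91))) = -333033/3872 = -86.01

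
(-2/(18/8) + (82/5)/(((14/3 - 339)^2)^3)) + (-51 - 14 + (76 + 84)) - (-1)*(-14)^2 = 13291759490580869245097/45816099354740642805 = 290.11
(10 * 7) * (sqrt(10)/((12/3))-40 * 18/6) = -8400+ 35 * sqrt(10)/2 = -8344.66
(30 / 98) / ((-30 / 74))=-37 / 49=-0.76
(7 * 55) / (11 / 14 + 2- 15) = -5390 / 171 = -31.52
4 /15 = 0.27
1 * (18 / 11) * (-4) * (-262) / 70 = 9432 / 385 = 24.50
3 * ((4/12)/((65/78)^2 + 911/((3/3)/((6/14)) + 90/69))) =9036/2269199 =0.00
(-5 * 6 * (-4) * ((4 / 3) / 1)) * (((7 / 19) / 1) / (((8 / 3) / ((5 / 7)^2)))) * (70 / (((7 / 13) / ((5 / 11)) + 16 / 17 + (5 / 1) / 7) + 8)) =14503125 / 199139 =72.83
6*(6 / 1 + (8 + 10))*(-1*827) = -119088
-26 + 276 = 250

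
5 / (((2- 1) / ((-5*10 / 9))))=-250 / 9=-27.78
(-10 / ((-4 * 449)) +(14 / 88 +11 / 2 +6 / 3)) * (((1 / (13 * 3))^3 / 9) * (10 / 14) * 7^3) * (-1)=-37098635 / 10547155476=-0.00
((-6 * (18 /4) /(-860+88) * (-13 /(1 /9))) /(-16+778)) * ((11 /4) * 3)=-0.04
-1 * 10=-10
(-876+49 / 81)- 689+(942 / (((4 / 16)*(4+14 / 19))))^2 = 1278185716 / 2025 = 631202.82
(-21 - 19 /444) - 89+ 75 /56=-675701 /6216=-108.70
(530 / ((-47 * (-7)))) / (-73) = -530 / 24017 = -0.02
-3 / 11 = -0.27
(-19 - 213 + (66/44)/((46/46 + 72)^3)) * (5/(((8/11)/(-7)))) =69493995725/6224272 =11165.00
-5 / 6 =-0.83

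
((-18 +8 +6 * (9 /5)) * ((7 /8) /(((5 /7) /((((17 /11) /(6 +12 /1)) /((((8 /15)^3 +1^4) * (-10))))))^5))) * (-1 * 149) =3780118429674969375 /292661828220827499736180736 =0.00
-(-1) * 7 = 7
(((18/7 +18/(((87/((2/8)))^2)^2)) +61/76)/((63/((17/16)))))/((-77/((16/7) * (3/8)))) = -6215811760181/9812827367304192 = -0.00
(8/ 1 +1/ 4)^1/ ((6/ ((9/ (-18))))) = -11/ 16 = -0.69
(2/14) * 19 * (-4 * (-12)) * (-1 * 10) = -9120/7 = -1302.86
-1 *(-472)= 472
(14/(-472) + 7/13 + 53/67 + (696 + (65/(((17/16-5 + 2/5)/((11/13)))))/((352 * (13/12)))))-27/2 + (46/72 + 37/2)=184001511905/261775566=702.90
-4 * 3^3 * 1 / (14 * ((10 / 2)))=-54 / 35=-1.54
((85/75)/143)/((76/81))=459/54340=0.01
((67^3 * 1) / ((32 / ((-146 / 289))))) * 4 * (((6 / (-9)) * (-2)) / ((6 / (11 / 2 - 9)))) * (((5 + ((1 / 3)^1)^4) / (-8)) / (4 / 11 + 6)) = -49027075867 / 33708960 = -1454.42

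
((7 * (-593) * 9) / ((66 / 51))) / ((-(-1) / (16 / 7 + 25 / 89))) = -145075671 / 1958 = -74093.81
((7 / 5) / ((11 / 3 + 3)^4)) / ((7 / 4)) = 81 / 200000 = 0.00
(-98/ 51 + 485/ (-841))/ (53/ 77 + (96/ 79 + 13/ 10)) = -6518116990/ 8358126279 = -0.78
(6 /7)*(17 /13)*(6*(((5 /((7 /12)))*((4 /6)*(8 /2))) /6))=16320 /637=25.62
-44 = -44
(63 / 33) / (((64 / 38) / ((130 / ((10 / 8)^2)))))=5187 / 55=94.31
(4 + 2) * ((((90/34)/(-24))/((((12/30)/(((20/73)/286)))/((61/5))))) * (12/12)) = -13725/709852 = -0.02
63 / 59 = 1.07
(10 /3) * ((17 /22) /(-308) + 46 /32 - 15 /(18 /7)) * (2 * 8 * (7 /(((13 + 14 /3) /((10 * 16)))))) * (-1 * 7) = 2002772800 /19239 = 104099.63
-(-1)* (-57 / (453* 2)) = -19 / 302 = -0.06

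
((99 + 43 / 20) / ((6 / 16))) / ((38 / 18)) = 12138 / 95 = 127.77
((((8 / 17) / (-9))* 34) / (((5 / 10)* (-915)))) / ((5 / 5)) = 32 / 8235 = 0.00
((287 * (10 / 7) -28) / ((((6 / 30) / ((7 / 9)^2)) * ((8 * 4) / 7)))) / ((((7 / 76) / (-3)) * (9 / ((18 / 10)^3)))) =-533463 / 100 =-5334.63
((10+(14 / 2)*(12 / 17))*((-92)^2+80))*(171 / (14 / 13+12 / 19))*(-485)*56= -1244766208008960 / 3587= -347021524396.14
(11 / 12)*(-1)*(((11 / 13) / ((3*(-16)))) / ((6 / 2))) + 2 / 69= 17759 / 516672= 0.03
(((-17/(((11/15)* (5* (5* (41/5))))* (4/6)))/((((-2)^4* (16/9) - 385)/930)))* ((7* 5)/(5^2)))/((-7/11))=-128061/131569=-0.97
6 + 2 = 8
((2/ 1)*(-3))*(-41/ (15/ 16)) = 1312/ 5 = 262.40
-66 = -66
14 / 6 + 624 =1879 / 3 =626.33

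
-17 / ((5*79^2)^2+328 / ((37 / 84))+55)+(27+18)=1621298452411 / 36028854512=45.00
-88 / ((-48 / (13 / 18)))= 143 / 108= 1.32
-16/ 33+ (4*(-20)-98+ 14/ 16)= -177.61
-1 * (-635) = 635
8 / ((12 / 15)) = 10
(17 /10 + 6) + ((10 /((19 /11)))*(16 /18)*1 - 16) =-5393 /1710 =-3.15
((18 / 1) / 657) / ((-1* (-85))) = 2 / 6205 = 0.00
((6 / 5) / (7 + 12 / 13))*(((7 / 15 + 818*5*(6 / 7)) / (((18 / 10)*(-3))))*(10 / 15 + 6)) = -38287496 / 58401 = -655.60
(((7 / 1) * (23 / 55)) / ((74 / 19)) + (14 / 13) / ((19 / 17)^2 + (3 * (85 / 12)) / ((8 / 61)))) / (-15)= -60575797079 / 1198424992050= -0.05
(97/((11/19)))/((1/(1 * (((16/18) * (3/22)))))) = 7372/363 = 20.31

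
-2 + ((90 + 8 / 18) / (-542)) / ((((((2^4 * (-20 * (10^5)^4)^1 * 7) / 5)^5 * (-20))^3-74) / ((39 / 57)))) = -2.00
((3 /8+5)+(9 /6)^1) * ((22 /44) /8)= 55 /128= 0.43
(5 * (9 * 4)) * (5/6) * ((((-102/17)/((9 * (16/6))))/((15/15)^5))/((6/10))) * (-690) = 43125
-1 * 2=-2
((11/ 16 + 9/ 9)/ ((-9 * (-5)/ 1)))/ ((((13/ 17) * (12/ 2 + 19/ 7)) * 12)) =119/ 253760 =0.00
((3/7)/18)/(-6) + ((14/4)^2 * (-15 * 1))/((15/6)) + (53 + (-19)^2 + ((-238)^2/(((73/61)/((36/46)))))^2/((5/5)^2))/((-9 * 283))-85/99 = -397193417560320581/737156669172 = -538818.18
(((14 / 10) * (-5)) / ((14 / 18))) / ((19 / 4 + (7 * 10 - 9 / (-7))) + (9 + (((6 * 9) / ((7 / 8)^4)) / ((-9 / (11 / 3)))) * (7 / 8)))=-1372 / 7957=-0.17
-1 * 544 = -544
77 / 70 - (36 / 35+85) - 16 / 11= -13303 / 154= -86.38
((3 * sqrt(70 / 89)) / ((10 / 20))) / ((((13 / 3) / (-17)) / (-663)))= 15606 * sqrt(6230) / 89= 13840.30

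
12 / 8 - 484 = -965 / 2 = -482.50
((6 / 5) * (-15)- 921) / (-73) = 939 / 73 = 12.86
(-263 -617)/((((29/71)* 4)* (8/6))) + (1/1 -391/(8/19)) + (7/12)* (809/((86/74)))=-27699043/29928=-925.52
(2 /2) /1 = 1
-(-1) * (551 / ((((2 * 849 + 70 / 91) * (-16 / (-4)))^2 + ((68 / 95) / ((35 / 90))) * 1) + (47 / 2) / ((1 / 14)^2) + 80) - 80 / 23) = -415173564449375 / 119362809252538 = -3.48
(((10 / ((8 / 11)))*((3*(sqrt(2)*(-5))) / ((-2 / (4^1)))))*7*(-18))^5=-1517163833510406210937500*sqrt(2)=-2145593669692372846140567.00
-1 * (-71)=71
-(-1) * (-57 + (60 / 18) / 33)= -5633 / 99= -56.90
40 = 40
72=72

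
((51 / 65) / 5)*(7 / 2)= 357 / 650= 0.55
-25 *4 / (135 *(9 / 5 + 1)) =-0.26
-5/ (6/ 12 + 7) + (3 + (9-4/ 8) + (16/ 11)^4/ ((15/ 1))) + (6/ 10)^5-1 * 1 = 934233651/ 91506250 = 10.21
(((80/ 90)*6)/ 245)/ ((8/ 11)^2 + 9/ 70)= 3872/ 116949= 0.03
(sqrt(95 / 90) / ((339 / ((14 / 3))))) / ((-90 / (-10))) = 7 *sqrt(38) / 27459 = 0.00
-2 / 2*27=-27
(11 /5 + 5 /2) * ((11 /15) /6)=517 /900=0.57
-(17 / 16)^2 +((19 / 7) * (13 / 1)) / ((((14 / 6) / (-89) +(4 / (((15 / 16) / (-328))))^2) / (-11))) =-79354170097733 / 70280629298432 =-1.13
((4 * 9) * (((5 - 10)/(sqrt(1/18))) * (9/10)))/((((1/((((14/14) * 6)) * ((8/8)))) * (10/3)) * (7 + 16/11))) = -16038 * sqrt(2)/155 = -146.33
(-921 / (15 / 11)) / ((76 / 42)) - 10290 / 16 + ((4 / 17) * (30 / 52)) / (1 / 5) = -170595903 / 167960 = -1015.69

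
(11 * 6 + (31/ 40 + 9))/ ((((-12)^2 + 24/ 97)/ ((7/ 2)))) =2058049/ 1119360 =1.84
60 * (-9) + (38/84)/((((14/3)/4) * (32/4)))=-539.95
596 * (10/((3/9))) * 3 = 53640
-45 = -45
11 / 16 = 0.69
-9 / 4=-2.25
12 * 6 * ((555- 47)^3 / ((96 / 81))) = 7964113104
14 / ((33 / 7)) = 98 / 33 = 2.97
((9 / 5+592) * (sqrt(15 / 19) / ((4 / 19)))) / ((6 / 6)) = 2969 * sqrt(285) / 20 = 2506.12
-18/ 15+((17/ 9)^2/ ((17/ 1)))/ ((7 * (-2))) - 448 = -2547049/ 5670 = -449.21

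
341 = 341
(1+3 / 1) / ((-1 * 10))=-2 / 5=-0.40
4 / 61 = 0.07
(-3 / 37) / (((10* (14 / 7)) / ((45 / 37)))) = -27 / 5476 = -0.00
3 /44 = 0.07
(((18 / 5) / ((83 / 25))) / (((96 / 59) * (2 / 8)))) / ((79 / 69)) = 61065 / 26228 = 2.33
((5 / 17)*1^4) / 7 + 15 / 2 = 1795 / 238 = 7.54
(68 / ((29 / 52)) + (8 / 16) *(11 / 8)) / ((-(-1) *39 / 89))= 1687885 / 6032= 279.82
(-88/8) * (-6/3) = 22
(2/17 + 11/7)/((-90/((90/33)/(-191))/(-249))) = -16683/250019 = -0.07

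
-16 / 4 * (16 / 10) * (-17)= 544 / 5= 108.80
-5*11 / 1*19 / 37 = -1045 / 37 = -28.24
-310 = -310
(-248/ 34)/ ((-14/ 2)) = 124/ 119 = 1.04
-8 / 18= -4 / 9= -0.44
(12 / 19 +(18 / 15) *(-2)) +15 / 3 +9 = 1162 / 95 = 12.23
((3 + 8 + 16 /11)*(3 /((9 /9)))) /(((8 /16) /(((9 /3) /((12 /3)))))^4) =33291 /176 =189.15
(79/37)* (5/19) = 395/703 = 0.56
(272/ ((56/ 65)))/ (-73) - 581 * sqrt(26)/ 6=-581 * sqrt(26)/ 6 - 2210/ 511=-498.08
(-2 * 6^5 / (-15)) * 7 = 36288 / 5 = 7257.60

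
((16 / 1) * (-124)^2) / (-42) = -123008 / 21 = -5857.52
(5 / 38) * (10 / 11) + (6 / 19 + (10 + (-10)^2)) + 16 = 26425 / 209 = 126.44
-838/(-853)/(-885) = -838/754905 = -0.00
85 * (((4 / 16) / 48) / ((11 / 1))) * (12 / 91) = 85 / 16016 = 0.01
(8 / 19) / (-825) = -8 / 15675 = -0.00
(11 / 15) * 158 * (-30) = -3476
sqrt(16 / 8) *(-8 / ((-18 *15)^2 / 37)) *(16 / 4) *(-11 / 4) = 814 *sqrt(2) / 18225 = 0.06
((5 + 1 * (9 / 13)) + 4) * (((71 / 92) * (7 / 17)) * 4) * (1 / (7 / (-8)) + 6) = 17892 / 299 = 59.84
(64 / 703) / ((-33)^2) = 64 / 765567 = 0.00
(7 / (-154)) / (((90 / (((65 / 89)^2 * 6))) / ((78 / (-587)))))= 10985 / 51145897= 0.00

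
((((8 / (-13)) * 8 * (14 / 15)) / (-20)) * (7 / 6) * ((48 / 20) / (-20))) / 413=-112 / 1438125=-0.00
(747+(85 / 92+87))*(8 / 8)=76813 / 92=834.92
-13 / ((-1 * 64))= 13 / 64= 0.20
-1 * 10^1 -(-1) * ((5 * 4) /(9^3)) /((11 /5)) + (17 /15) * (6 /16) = -3067277 /320760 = -9.56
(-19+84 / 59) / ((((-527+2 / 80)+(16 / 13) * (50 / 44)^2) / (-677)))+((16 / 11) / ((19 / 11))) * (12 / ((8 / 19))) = 2636166992 / 1950378753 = 1.35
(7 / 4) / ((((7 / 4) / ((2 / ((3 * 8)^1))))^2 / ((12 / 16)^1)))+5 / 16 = 53 / 168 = 0.32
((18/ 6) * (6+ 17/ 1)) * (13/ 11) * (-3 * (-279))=750789/ 11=68253.55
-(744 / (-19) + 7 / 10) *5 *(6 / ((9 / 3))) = 384.58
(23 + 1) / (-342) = -4 / 57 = -0.07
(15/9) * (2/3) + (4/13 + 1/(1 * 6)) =371/234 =1.59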